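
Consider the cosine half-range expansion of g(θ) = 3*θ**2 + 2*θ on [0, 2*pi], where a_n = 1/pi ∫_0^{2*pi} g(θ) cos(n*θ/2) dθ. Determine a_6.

4/3

a_6 = 1/pi ∫_0^{2*pi} (3*θ**2 + 2*θ) cos(3*θ) dθ.
Integrating by parts twice (tabular method), an antiderivative of (3*θ**2 + 2*θ) cos(3*θ) is θ**2*sin(3*θ) + 2*θ*sin(3*θ)/3 + 2*θ*cos(3*θ)/3 - 2*sin(3*θ)/9 + 2*cos(3*θ)/9; evaluating from 0 to 2*pi: ∫_{0}^{2*pi} (3*θ**2 + 2*θ) cos(3*θ) dθ = (2/9 + 4*pi/3) - (2/9) = 4*pi/3.
Hence a_6 = (1/pi)·(4*pi/3) = 4/3.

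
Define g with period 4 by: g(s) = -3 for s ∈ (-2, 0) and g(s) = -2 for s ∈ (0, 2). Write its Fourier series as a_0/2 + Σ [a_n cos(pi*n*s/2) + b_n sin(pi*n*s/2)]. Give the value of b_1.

b_1 = 1/2 ∫_{-2}^{2} g(s) sin(pi*s/2) ds.
Split the integral at the breakpoints.
Directly, an antiderivative of (-3) sin(pi*s/2) is 6*cos(pi*s/2)/pi; evaluating from -2 to 0: ∫_{-2}^{0} (-3) sin(pi*s/2) ds = (6/pi) - (-6/pi) = 12/pi.
Directly, an antiderivative of (-2) sin(pi*s/2) is 4*cos(pi*s/2)/pi; evaluating from 0 to 2: ∫_{0}^{2} (-2) sin(pi*s/2) ds = (-4/pi) - (4/pi) = -8/pi.
Summing the pieces and multiplying by (1/2) gives b_1 = 2/pi.

2/pi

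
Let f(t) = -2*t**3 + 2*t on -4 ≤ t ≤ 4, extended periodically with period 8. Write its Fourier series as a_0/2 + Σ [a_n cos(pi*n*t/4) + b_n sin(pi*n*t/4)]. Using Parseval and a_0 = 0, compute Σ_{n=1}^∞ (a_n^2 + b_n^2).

Parseval: a_0^2/2 + Σ_{n≥1} (a_n^2+b_n^2) = 1/4 ∫_{-4}^{4} f(t)^2 dt = 409984/105.
Subtract a_0^2/2 = 0: Σ (a_n^2+b_n^2) = 409984/105.

409984/105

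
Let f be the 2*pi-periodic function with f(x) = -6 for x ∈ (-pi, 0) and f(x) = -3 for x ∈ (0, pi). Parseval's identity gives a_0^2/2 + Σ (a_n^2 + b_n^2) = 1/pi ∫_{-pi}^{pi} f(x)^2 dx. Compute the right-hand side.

1/pi ∫_{-pi}^{pi} f(x)^2 dx = 1/pi · (45*pi) = 45.

45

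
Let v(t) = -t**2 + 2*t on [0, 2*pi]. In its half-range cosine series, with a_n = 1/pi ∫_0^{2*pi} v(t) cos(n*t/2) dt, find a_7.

a_7 = 1/pi ∫_0^{2*pi} (-t**2 + 2*t) cos(7*t/2) dt.
Integrating by parts twice (tabular method), an antiderivative of (-t**2 + 2*t) cos(7*t/2) is -2*t**2*sin(7*t/2)/7 + 4*t*sin(7*t/2)/7 - 8*t*cos(7*t/2)/49 + 16*sin(7*t/2)/343 + 8*cos(7*t/2)/49; evaluating from 0 to 2*pi: ∫_{0}^{2*pi} (-t**2 + 2*t) cos(7*t/2) dt = (-8/49 + 16*pi/49) - (8/49) = -16/49 + 16*pi/49.
Hence a_7 = (1/pi)·(-16/49 + 16*pi/49) = 16*(-1 + pi)/(49*pi).

16*(-1 + pi)/(49*pi)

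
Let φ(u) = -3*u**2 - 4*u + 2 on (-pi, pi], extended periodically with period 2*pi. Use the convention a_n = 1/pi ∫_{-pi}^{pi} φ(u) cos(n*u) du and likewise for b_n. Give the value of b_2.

b_2 = 1/pi ∫_{-pi}^{pi} φ(u) sin(2*u) du.
Integrating by parts twice (tabular method), an antiderivative of (-3*u**2 - 4*u + 2) sin(2*u) is 3*u**2*cos(2*u)/2 - 3*u*sin(2*u)/2 + 2*u*cos(2*u) - sin(2*u) - 7*cos(2*u)/4; evaluating from -pi to pi: ∫_{-pi}^{pi} (-3*u**2 - 4*u + 2) sin(2*u) du = (-7/4 + 2*pi + 3*pi**2/2) - (-2*pi - 7/4 + 3*pi**2/2) = 4*pi.
Hence b_2 = (1/pi)·(4*pi) = 4.

4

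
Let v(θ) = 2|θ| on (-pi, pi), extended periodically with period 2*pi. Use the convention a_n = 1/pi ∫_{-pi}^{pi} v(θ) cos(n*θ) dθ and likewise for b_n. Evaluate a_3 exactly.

-8/(9*pi)

a_3 = 1/pi ∫_{-pi}^{pi} v(θ) cos(3*θ) dθ.
v is even and cos(3*θ) is even, so the integrand is even and a_3 = 2/pi ∫_0^{pi} v(θ) cos(3*θ) dθ.
Integrating by parts (boundary term plus one more integral), an antiderivative of (2*θ) cos(3*θ) is 2*θ*sin(3*θ)/3 + 2*cos(3*θ)/9; evaluating from 0 to pi: ∫_{0}^{pi} (2*θ) cos(3*θ) dθ = (-2/9) - (2/9) = -4/9.
Hence a_3 = (2/pi)·(-4/9) = -8/(9*pi).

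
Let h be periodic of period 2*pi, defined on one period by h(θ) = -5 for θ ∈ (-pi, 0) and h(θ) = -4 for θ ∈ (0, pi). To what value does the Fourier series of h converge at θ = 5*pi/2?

-4

θ = 5*pi/2 differs from θ = pi/2 by 1 full period(s), and the series is 2*pi-periodic.
h is continuous at θ = pi/2 with value -4, so the series converges to -4 there.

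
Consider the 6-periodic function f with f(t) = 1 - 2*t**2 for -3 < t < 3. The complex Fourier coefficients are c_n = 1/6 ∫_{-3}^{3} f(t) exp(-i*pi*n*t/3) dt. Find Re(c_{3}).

4/pi**2

Since f is real-valued, Re(c_{3}) = 1/6 ∫_{-3}^{3} f(t) cos(pi*t) dt = a_{3}/2.
f is even and cos(pi*t) is even, so the integrand is even: ∫_{-3}^{3} f(t) cos(pi*t) dt = 2∫_0^{3} f(t) cos(pi*t) dt.
Integrating by parts twice (tabular method), an antiderivative of (1 - 2*t**2) cos(pi*t) is -2*t**2*sin(pi*t)/pi - 4*t*cos(pi*t)/pi**2 + 4*sin(pi*t)/pi**3 + sin(pi*t)/pi; evaluating from 0 to 3: ∫_{0}^{3} (1 - 2*t**2) cos(pi*t) dt = (12/pi**2) - (0) = 12/pi**2.
So ∫_{-3}^{3} f(t) cos(pi*t) dt = 24/pi**2.
Hence Re(c_{3}) = (1/6)·(24/pi**2) = 4/pi**2.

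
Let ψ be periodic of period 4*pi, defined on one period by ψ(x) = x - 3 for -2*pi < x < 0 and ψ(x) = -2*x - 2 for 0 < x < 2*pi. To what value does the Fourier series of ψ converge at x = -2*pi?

-3*pi - 5/2

At x = -2*pi the one-sided limits are ψ(-2*pi^-) = -4*pi - 2 and ψ(-2*pi^+) = -2*pi - 3.
By Dirichlet's theorem the series converges to their average, [(-4*pi - 2) + (-2*pi - 3)]/2 = -3*pi - 5/2.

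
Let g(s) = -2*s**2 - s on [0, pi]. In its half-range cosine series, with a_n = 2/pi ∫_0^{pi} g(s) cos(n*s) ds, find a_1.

4/pi + 8

a_1 = 2/pi ∫_0^{pi} (-2*s**2 - s) cos(s) ds.
Integrating by parts twice (tabular method), an antiderivative of (-2*s**2 - s) cos(s) is -2*s**2*sin(s) - s*sin(s) - 4*s*cos(s) + 4*sin(s) - cos(s); evaluating from 0 to pi: ∫_{0}^{pi} (-2*s**2 - s) cos(s) ds = (1 + 4*pi) - (-1) = 2 + 4*pi.
Hence a_1 = (2/pi)·(2 + 4*pi) = 4/pi + 8.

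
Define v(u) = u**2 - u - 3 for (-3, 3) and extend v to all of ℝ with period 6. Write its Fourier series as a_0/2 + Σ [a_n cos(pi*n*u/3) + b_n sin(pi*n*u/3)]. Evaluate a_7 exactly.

-36/(49*pi**2)

a_7 = 1/3 ∫_{-3}^{3} v(u) cos(7*pi*u/3) du.
Integrating by parts twice (tabular method), an antiderivative of (u**2 - u - 3) cos(7*pi*u/3) is 3*u**2*sin(7*pi*u/3)/(7*pi) - 3*u*sin(7*pi*u/3)/(7*pi) + 18*u*cos(7*pi*u/3)/(49*pi**2) - 9*sin(7*pi*u/3)/(7*pi) - 54*sin(7*pi*u/3)/(343*pi**3) - 9*cos(7*pi*u/3)/(49*pi**2); evaluating from -3 to 3: ∫_{-3}^{3} (u**2 - u - 3) cos(7*pi*u/3) du = (-45/(49*pi**2)) - (9/(7*pi**2)) = -108/(49*pi**2).
Hence a_7 = (1/3)·(-108/(49*pi**2)) = -36/(49*pi**2).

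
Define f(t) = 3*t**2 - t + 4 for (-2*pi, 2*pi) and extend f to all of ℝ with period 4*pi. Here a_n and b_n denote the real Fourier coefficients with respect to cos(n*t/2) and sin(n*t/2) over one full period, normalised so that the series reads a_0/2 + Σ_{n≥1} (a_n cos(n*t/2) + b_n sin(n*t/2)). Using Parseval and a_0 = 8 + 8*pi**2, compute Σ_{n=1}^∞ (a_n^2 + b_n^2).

Parseval: a_0^2/2 + Σ_{n≥1} (a_n^2+b_n^2) = (1/(2*pi)) ∫_{-2*pi}^{2*pi} f(t)^2 dt = 32 + 200*pi**2/3 + 288*pi**4/5.
Subtract a_0^2/2 = 32*(1 + pi**2)**2: Σ (a_n^2+b_n^2) = 8*pi**2*(5 + 48*pi**2)/15.

8*pi**2*(5 + 48*pi**2)/15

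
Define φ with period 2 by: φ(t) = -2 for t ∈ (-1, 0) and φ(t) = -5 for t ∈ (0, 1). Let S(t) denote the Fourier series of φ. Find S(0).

-7/2

At t = 0 the one-sided limits are φ(0^-) = -2 and φ(0^+) = -5.
By Dirichlet's theorem the series converges to their average, [(-2) + (-5)]/2 = -7/2.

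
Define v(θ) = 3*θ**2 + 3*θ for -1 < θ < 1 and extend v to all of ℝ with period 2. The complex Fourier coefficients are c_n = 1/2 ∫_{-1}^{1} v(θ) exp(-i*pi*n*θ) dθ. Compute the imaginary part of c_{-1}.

3/pi

Since v is real-valued, Im(c_{-1}) = -1/2 ∫_{-1}^{1} v(θ) sin(-pi*θ) dθ = b_{1}/2.
Integrating by parts twice (tabular method), an antiderivative of (3*θ**2 + 3*θ) sin(-pi*θ) is 3*θ**2*cos(pi*θ)/pi - 6*θ*sin(pi*θ)/pi**2 + 3*θ*cos(pi*θ)/pi - 3*sin(pi*θ)/pi**2 - 6*cos(pi*θ)/pi**3; evaluating from -1 to 1: ∫_{-1}^{1} (3*θ**2 + 3*θ) sin(-pi*θ) dθ = (-6/pi + 6/pi**3) - (6/pi**3) = -6/pi.
Hence Im(c_{-1}) = (-1/2)·(-6/pi) = 3/pi.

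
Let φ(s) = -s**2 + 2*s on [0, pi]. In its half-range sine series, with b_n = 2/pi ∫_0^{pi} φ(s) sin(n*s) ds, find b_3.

2*(-9*pi**2 + 4 + 18*pi)/(27*pi)

b_3 = 2/pi ∫_0^{pi} (-s**2 + 2*s) sin(3*s) ds.
Integrating by parts twice (tabular method), an antiderivative of (-s**2 + 2*s) sin(3*s) is s**2*cos(3*s)/3 - 2*s*sin(3*s)/9 - 2*s*cos(3*s)/3 + 2*sin(3*s)/9 - 2*cos(3*s)/27; evaluating from 0 to pi: ∫_{0}^{pi} (-s**2 + 2*s) sin(3*s) ds = (-pi**2/3 + 2/27 + 2*pi/3) - (-2/27) = -pi**2/3 + 4/27 + 2*pi/3.
Hence b_3 = (2/pi)·(-pi**2/3 + 4/27 + 2*pi/3) = 2*(-9*pi**2 + 4 + 18*pi)/(27*pi).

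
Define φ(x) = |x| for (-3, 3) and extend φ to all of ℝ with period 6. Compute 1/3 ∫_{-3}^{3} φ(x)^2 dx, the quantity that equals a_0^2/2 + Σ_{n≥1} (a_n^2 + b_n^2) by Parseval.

6

1/3 ∫_{-3}^{3} φ(x)^2 dx = 1/3 · (18) = 6.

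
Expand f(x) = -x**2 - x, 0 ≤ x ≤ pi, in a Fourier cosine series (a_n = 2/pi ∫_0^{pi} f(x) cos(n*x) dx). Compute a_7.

a_7 = 2/pi ∫_0^{pi} (-x**2 - x) cos(7*x) dx.
Integrating by parts twice (tabular method), an antiderivative of (-x**2 - x) cos(7*x) is -x**2*sin(7*x)/7 - x*sin(7*x)/7 - 2*x*cos(7*x)/49 + 2*sin(7*x)/343 - cos(7*x)/49; evaluating from 0 to pi: ∫_{0}^{pi} (-x**2 - x) cos(7*x) dx = (1/49 + 2*pi/49) - (-1/49) = 2/49 + 2*pi/49.
Hence a_7 = (2/pi)·(2/49 + 2*pi/49) = 4*(1 + pi)/(49*pi).

4*(1 + pi)/(49*pi)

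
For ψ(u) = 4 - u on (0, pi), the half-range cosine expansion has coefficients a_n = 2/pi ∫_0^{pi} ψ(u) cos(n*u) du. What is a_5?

a_5 = 2/pi ∫_0^{pi} (4 - u) cos(5*u) du.
Integrating by parts (boundary term plus one more integral), an antiderivative of (4 - u) cos(5*u) is -u*sin(5*u)/5 + 4*sin(5*u)/5 - cos(5*u)/25; evaluating from 0 to pi: ∫_{0}^{pi} (4 - u) cos(5*u) du = (1/25) - (-1/25) = 2/25.
Hence a_5 = (2/pi)·(2/25) = 4/(25*pi).

4/(25*pi)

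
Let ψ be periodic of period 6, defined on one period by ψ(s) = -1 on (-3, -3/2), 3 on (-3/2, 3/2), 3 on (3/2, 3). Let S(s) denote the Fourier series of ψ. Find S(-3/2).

At s = -3/2 the one-sided limits are ψ(-3/2^-) = -1 and ψ(-3/2^+) = 3.
By Dirichlet's theorem the series converges to their average, [(-1) + (3)]/2 = 1.

1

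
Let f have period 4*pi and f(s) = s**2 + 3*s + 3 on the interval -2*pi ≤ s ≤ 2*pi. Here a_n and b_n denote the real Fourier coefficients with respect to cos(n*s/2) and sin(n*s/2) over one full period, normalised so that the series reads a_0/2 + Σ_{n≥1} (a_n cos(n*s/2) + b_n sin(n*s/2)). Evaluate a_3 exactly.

-16/9

a_3 = (1/(2*pi)) ∫_{-2*pi}^{2*pi} f(s) cos(3*s/2) ds.
Integrating by parts twice (tabular method), an antiderivative of (s**2 + 3*s + 3) cos(3*s/2) is 2*s**2*sin(3*s/2)/3 + 2*s*sin(3*s/2) + 8*s*cos(3*s/2)/9 + 38*sin(3*s/2)/27 + 4*cos(3*s/2)/3; evaluating from -2*pi to 2*pi: ∫_{-2*pi}^{2*pi} (s**2 + 3*s + 3) cos(3*s/2) ds = (-16*pi/9 - 4/3) - (-4/3 + 16*pi/9) = -32*pi/9.
Hence a_3 = (1/(2*pi))·(-32*pi/9) = -16/9.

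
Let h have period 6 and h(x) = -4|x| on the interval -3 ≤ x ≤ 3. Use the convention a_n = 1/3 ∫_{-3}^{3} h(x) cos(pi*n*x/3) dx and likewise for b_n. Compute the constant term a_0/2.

a_0 = 1/3 ∫_{-3}^{3} h(x) dx = 1/3 · (-36) = -12.
So the constant term a_0/2 = -6.

-6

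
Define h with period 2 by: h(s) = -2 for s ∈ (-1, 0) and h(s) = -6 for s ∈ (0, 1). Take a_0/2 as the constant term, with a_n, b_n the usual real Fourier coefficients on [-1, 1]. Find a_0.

a_0 = ∫_{-1}^{1} h(s) ds = -8.

-8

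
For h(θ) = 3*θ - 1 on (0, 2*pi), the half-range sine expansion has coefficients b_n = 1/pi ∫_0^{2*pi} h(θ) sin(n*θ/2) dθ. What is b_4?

b_4 = 1/pi ∫_0^{2*pi} (3*θ - 1) sin(2*θ) dθ.
Integrating by parts (boundary term plus one more integral), an antiderivative of (3*θ - 1) sin(2*θ) is -3*θ*cos(2*θ)/2 + 3*sin(2*θ)/4 + cos(2*θ)/2; evaluating from 0 to 2*pi: ∫_{0}^{2*pi} (3*θ - 1) sin(2*θ) dθ = (1/2 - 3*pi) - (1/2) = -3*pi.
Hence b_4 = (1/pi)·(-3*pi) = -3.

-3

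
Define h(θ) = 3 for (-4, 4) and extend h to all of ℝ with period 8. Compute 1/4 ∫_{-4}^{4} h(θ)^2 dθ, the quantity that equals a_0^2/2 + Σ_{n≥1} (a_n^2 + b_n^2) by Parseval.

1/4 ∫_{-4}^{4} h(θ)^2 dθ = 1/4 · (72) = 18.

18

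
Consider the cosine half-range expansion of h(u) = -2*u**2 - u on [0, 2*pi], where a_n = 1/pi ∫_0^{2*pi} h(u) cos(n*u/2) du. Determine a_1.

a_1 = 1/pi ∫_0^{2*pi} (-2*u**2 - u) cos(u/2) du.
Integrating by parts twice (tabular method), an antiderivative of (-2*u**2 - u) cos(u/2) is -4*u**2*sin(u/2) - 2*u*sin(u/2) - 16*u*cos(u/2) + 32*sin(u/2) - 4*cos(u/2); evaluating from 0 to 2*pi: ∫_{0}^{2*pi} (-2*u**2 - u) cos(u/2) du = (4 + 32*pi) - (-4) = 8 + 32*pi.
Hence a_1 = (1/pi)·(8 + 32*pi) = 8/pi + 32.

8/pi + 32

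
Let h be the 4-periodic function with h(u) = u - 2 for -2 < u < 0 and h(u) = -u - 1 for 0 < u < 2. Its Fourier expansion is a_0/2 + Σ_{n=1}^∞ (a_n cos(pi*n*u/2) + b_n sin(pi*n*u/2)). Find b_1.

b_1 = 1/2 ∫_{-2}^{2} h(u) sin(pi*u/2) du.
Split the integral at the breakpoints.
Integrating by parts (boundary term plus one more integral), an antiderivative of (u - 2) sin(pi*u/2) is -2*u*cos(pi*u/2)/pi + 4*sin(pi*u/2)/pi**2 + 4*cos(pi*u/2)/pi; evaluating from -2 to 0: ∫_{-2}^{0} (u - 2) sin(pi*u/2) du = (4/pi) - (-8/pi) = 12/pi.
Integrating by parts (boundary term plus one more integral), an antiderivative of (-u - 1) sin(pi*u/2) is 2*u*cos(pi*u/2)/pi - 4*sin(pi*u/2)/pi**2 + 2*cos(pi*u/2)/pi; evaluating from 0 to 2: ∫_{0}^{2} (-u - 1) sin(pi*u/2) du = (-6/pi) - (2/pi) = -8/pi.
Summing the pieces and multiplying by (1/2) gives b_1 = 2/pi.

2/pi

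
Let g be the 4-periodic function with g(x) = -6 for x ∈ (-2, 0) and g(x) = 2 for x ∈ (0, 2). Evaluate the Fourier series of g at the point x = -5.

x = -5 differs from x = -1 by -1 full period(s), and the series is 4-periodic.
g is continuous at x = -1 with value -6, so the series converges to -6 there.

-6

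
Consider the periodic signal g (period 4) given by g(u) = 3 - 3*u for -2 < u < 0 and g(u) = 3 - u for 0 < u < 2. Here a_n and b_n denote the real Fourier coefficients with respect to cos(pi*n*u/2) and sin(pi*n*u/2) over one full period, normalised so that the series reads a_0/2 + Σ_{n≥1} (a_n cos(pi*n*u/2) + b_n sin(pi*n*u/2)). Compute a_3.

a_3 = 1/2 ∫_{-2}^{2} g(u) cos(3*pi*u/2) du.
Split the integral at the breakpoints.
Integrating by parts (boundary term plus one more integral), an antiderivative of (3 - 3*u) cos(3*pi*u/2) is -2*u*sin(3*pi*u/2)/pi + 2*sin(3*pi*u/2)/pi - 4*cos(3*pi*u/2)/(3*pi**2); evaluating from -2 to 0: ∫_{-2}^{0} (3 - 3*u) cos(3*pi*u/2) du = (-4/(3*pi**2)) - (4/(3*pi**2)) = -8/(3*pi**2).
Integrating by parts (boundary term plus one more integral), an antiderivative of (3 - u) cos(3*pi*u/2) is -2*u*sin(3*pi*u/2)/(3*pi) + 2*sin(3*pi*u/2)/pi - 4*cos(3*pi*u/2)/(9*pi**2); evaluating from 0 to 2: ∫_{0}^{2} (3 - u) cos(3*pi*u/2) du = (4/(9*pi**2)) - (-4/(9*pi**2)) = 8/(9*pi**2).
Summing the pieces and multiplying by (1/2) gives a_3 = -8/(9*pi**2).

-8/(9*pi**2)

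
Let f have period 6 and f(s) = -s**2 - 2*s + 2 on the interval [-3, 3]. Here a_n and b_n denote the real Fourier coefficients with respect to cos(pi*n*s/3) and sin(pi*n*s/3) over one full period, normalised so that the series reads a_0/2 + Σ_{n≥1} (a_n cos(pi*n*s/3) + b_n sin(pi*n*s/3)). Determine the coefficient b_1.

b_1 = 1/3 ∫_{-3}^{3} f(s) sin(pi*s/3) ds.
Integrating by parts twice (tabular method), an antiderivative of (-s**2 - 2*s + 2) sin(pi*s/3) is 3*s**2*cos(pi*s/3)/pi - 18*s*sin(pi*s/3)/pi**2 + 6*s*cos(pi*s/3)/pi - 18*sin(pi*s/3)/pi**2 - 6*cos(pi*s/3)/pi - 54*cos(pi*s/3)/pi**3; evaluating from -3 to 3: ∫_{-3}^{3} (-s**2 - 2*s + 2) sin(pi*s/3) ds = (-39/pi + 54/pi**3) - (-3/pi + 54/pi**3) = -36/pi.
Hence b_1 = (1/3)·(-36/pi) = -12/pi.

-12/pi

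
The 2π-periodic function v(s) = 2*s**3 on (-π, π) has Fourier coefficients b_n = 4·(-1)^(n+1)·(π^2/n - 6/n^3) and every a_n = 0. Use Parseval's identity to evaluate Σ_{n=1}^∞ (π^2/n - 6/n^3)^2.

pi**6/14

Parseval: Σ b_n^2 = (1/π) ∫_{-π}^{π} v(s)^2 ds = 8*pi**6/7.
b_n^2 = 16·(π^2/n - 6/n^3)^2, so the sum equals (8*pi**6/7)/16 = pi**6/14.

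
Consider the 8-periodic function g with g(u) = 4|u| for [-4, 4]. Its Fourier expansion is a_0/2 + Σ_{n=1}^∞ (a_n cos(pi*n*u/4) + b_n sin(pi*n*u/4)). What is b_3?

b_3 = 1/4 ∫_{-4}^{4} g(u) sin(3*pi*u/4) du.
g is even and sin(3*pi*u/4) is odd, so the integrand is odd over a symmetric interval and the integral vanishes.

0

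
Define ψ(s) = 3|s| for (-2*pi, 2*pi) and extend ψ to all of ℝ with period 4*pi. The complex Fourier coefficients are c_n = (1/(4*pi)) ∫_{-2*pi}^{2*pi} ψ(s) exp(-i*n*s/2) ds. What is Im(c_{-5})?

Since ψ is real-valued, Im(c_{-5}) = -(1/(4*pi)) ∫_{-2*pi}^{2*pi} ψ(s) sin(-5*s/2) ds = b_{5}/2.
(ψ is even, so the integrand is odd over a symmetric interval and the integral vanishes.)

0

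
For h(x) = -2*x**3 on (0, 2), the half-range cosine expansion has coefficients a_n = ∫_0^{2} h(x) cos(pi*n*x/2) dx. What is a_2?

a_2 = ∫_0^{2} (-2*x**3) cos(pi*x) dx.
Integrating by parts three times (tabular method), an antiderivative of (-2*x**3) cos(pi*x) is -2*x**3*sin(pi*x)/pi - 6*x**2*cos(pi*x)/pi**2 + 12*x*sin(pi*x)/pi**3 + 12*cos(pi*x)/pi**4; evaluating from 0 to 2: ∫_{0}^{2} (-2*x**3) cos(pi*x) dx = (12*(1 - 2*pi**2)/pi**4) - (12/pi**4) = -24/pi**2.
Hence a_2 = -24/pi**2.

-24/pi**2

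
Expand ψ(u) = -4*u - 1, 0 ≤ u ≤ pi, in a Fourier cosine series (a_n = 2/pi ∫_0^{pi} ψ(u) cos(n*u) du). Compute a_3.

a_3 = 2/pi ∫_0^{pi} (-4*u - 1) cos(3*u) du.
Integrating by parts (boundary term plus one more integral), an antiderivative of (-4*u - 1) cos(3*u) is -4*u*sin(3*u)/3 - sin(3*u)/3 - 4*cos(3*u)/9; evaluating from 0 to pi: ∫_{0}^{pi} (-4*u - 1) cos(3*u) du = (4/9) - (-4/9) = 8/9.
Hence a_3 = (2/pi)·(8/9) = 16/(9*pi).

16/(9*pi)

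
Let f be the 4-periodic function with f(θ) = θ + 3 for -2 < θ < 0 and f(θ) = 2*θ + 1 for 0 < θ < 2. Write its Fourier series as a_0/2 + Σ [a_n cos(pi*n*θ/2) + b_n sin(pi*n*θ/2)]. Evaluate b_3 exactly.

b_3 = 1/2 ∫_{-2}^{2} f(θ) sin(3*pi*θ/2) dθ.
Split the integral at the breakpoints.
Integrating by parts (boundary term plus one more integral), an antiderivative of (θ + 3) sin(3*pi*θ/2) is -2*θ*cos(3*pi*θ/2)/(3*pi) + 4*sin(3*pi*θ/2)/(9*pi**2) - 2*cos(3*pi*θ/2)/pi; evaluating from -2 to 0: ∫_{-2}^{0} (θ + 3) sin(3*pi*θ/2) dθ = (-2/pi) - (2/(3*pi)) = -8/(3*pi).
Integrating by parts (boundary term plus one more integral), an antiderivative of (2*θ + 1) sin(3*pi*θ/2) is -4*θ*cos(3*pi*θ/2)/(3*pi) + 8*sin(3*pi*θ/2)/(9*pi**2) - 2*cos(3*pi*θ/2)/(3*pi); evaluating from 0 to 2: ∫_{0}^{2} (2*θ + 1) sin(3*pi*θ/2) dθ = (10/(3*pi)) - (-2/(3*pi)) = 4/pi.
Summing the pieces and multiplying by (1/2) gives b_3 = 2/(3*pi).

2/(3*pi)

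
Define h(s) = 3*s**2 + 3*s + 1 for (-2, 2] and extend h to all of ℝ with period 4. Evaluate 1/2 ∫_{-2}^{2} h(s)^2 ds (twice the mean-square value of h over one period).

498/5

1/2 ∫_{-2}^{2} h(s)^2 ds = 1/2 · (996/5) = 498/5.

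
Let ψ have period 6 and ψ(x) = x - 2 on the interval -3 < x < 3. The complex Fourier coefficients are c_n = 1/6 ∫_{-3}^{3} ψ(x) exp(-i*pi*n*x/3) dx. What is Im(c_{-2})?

-3/(2*pi)

Since ψ is real-valued, Im(c_{-2}) = -1/6 ∫_{-3}^{3} ψ(x) sin(-2*pi*x/3) dx = b_{2}/2.
Integrating by parts (boundary term plus one more integral), an antiderivative of (x - 2) sin(-2*pi*x/3) is 3*x*cos(2*pi*x/3)/(2*pi) - 9*sin(2*pi*x/3)/(4*pi**2) - 3*cos(2*pi*x/3)/pi; evaluating from -3 to 3: ∫_{-3}^{3} (x - 2) sin(-2*pi*x/3) dx = (3/(2*pi)) - (-15/(2*pi)) = 9/pi.
Hence Im(c_{-2}) = (-1/6)·(9/pi) = -3/(2*pi).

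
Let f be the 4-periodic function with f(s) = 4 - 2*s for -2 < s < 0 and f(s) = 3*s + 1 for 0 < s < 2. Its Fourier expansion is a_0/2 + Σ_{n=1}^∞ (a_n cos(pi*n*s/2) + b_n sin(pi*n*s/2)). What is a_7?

a_7 = 1/2 ∫_{-2}^{2} f(s) cos(7*pi*s/2) ds.
Split the integral at the breakpoints.
Integrating by parts (boundary term plus one more integral), an antiderivative of (4 - 2*s) cos(7*pi*s/2) is -4*s*sin(7*pi*s/2)/(7*pi) + 8*sin(7*pi*s/2)/(7*pi) - 8*cos(7*pi*s/2)/(49*pi**2); evaluating from -2 to 0: ∫_{-2}^{0} (4 - 2*s) cos(7*pi*s/2) ds = (-8/(49*pi**2)) - (8/(49*pi**2)) = -16/(49*pi**2).
Integrating by parts (boundary term plus one more integral), an antiderivative of (3*s + 1) cos(7*pi*s/2) is 6*s*sin(7*pi*s/2)/(7*pi) + 2*sin(7*pi*s/2)/(7*pi) + 12*cos(7*pi*s/2)/(49*pi**2); evaluating from 0 to 2: ∫_{0}^{2} (3*s + 1) cos(7*pi*s/2) ds = (-12/(49*pi**2)) - (12/(49*pi**2)) = -24/(49*pi**2).
Summing the pieces and multiplying by (1/2) gives a_7 = -20/(49*pi**2).

-20/(49*pi**2)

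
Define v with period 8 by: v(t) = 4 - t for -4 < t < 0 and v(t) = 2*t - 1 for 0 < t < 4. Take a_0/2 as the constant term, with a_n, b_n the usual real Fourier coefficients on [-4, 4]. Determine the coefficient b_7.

-6/(7*pi)

b_7 = 1/4 ∫_{-4}^{4} v(t) sin(7*pi*t/4) dt.
Split the integral at the breakpoints.
Integrating by parts (boundary term plus one more integral), an antiderivative of (4 - t) sin(7*pi*t/4) is 4*t*cos(7*pi*t/4)/(7*pi) - 16*sin(7*pi*t/4)/(49*pi**2) - 16*cos(7*pi*t/4)/(7*pi); evaluating from -4 to 0: ∫_{-4}^{0} (4 - t) sin(7*pi*t/4) dt = (-16/(7*pi)) - (32/(7*pi)) = -48/(7*pi).
Integrating by parts (boundary term plus one more integral), an antiderivative of (2*t - 1) sin(7*pi*t/4) is -8*t*cos(7*pi*t/4)/(7*pi) + 32*sin(7*pi*t/4)/(49*pi**2) + 4*cos(7*pi*t/4)/(7*pi); evaluating from 0 to 4: ∫_{0}^{4} (2*t - 1) sin(7*pi*t/4) dt = (4/pi) - (4/(7*pi)) = 24/(7*pi).
Summing the pieces and multiplying by (1/4) gives b_7 = -6/(7*pi).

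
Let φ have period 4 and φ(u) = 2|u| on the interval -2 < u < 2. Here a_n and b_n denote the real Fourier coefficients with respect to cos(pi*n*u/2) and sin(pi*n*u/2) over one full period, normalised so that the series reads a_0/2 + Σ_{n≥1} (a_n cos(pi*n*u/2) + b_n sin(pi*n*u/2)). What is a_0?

4

a_0 = 1/2 ∫_{-2}^{2} φ(u) du = 1/2 · (8) = 4.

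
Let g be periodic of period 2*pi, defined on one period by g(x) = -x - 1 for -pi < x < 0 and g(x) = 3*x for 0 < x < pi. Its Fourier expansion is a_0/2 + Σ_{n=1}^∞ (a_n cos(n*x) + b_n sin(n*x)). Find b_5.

b_5 = 1/pi ∫_{-pi}^{pi} g(x) sin(5*x) dx.
Split the integral at the breakpoints.
Integrating by parts (boundary term plus one more integral), an antiderivative of (-x - 1) sin(5*x) is x*cos(5*x)/5 - sin(5*x)/25 + cos(5*x)/5; evaluating from -pi to 0: ∫_{-pi}^{0} (-x - 1) sin(5*x) dx = (1/5) - (-1/5 + pi/5) = 2/5 - pi/5.
Integrating by parts (boundary term plus one more integral), an antiderivative of (3*x) sin(5*x) is -3*x*cos(5*x)/5 + 3*sin(5*x)/25; evaluating from 0 to pi: ∫_{0}^{pi} (3*x) sin(5*x) dx = (3*pi/5) - (0) = 3*pi/5.
Summing the pieces and multiplying by (1/pi) gives b_5 = 2*(1 + pi)/(5*pi).

2*(1 + pi)/(5*pi)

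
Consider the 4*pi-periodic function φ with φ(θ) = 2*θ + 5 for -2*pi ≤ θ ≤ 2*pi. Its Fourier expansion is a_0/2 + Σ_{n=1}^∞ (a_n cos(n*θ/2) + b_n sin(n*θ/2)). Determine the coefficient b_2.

b_2 = (1/(2*pi)) ∫_{-2*pi}^{2*pi} φ(θ) sin(θ) dθ.
Integrating by parts (boundary term plus one more integral), an antiderivative of (2*θ + 5) sin(θ) is -2*θ*cos(θ) + 2*sin(θ) - 5*cos(θ); evaluating from -2*pi to 2*pi: ∫_{-2*pi}^{2*pi} (2*θ + 5) sin(θ) dθ = (-4*pi - 5) - (-5 + 4*pi) = -8*pi.
Hence b_2 = (1/(2*pi))·(-8*pi) = -4.

-4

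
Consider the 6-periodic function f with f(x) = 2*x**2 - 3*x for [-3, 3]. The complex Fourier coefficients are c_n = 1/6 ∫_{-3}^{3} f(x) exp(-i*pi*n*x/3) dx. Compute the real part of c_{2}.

9/pi**2

Since f is real-valued, Re(c_{2}) = 1/6 ∫_{-3}^{3} f(x) cos(2*pi*x/3) dx = a_{2}/2.
Integrating by parts twice (tabular method), an antiderivative of (2*x**2 - 3*x) cos(2*pi*x/3) is 3*x**2*sin(2*pi*x/3)/pi - 9*x*sin(2*pi*x/3)/(2*pi) + 9*x*cos(2*pi*x/3)/pi**2 - 27*sin(2*pi*x/3)/(2*pi**3) - 27*cos(2*pi*x/3)/(4*pi**2); evaluating from -3 to 3: ∫_{-3}^{3} (2*x**2 - 3*x) cos(2*pi*x/3) dx = (81/(4*pi**2)) - (-135/(4*pi**2)) = 54/pi**2.
Hence Re(c_{2}) = (1/6)·(54/pi**2) = 9/pi**2.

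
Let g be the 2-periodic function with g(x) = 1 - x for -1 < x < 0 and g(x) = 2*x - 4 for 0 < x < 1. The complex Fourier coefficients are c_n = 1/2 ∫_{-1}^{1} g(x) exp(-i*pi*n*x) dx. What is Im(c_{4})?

Since g is real-valued, Im(c_{4}) = -1/2 ∫_{-1}^{1} g(x) sin(4*pi*x) dx = -b_{4}/2.
Split the integral at the breakpoints.
Integrating by parts (boundary term plus one more integral), an antiderivative of (1 - x) sin(4*pi*x) is x*cos(4*pi*x)/(4*pi) - sin(4*pi*x)/(16*pi**2) - cos(4*pi*x)/(4*pi); evaluating from -1 to 0: ∫_{-1}^{0} (1 - x) sin(4*pi*x) dx = (-1/(4*pi)) - (-1/(2*pi)) = 1/(4*pi).
Integrating by parts (boundary term plus one more integral), an antiderivative of (2*x - 4) sin(4*pi*x) is -x*cos(4*pi*x)/(2*pi) + sin(4*pi*x)/(8*pi**2) + cos(4*pi*x)/pi; evaluating from 0 to 1: ∫_{0}^{1} (2*x - 4) sin(4*pi*x) dx = (1/(2*pi)) - (1/pi) = -1/(2*pi).
So ∫_{-1}^{1} g(x) sin(4*pi*x) dx = -1/(4*pi).
Hence Im(c_{4}) = (-1/2)·(-1/(4*pi)) = 1/(8*pi).

1/(8*pi)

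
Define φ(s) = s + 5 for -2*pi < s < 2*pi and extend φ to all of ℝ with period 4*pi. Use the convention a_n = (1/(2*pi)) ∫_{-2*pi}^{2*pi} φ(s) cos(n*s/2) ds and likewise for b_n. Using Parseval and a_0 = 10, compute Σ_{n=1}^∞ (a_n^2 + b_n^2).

8*pi**2/3

Parseval: a_0^2/2 + Σ_{n≥1} (a_n^2+b_n^2) = (1/(2*pi)) ∫_{-2*pi}^{2*pi} φ(s)^2 ds = 8*pi**2/3 + 50.
Subtract a_0^2/2 = 50: Σ (a_n^2+b_n^2) = 8*pi**2/3.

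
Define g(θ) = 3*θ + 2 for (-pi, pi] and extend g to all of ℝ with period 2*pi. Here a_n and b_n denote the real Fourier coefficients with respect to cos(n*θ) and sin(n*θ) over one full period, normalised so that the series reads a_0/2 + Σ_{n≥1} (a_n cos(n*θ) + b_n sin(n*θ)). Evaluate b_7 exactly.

b_7 = 1/pi ∫_{-pi}^{pi} g(θ) sin(7*θ) dθ.
Integrating by parts (boundary term plus one more integral), an antiderivative of (3*θ + 2) sin(7*θ) is -3*θ*cos(7*θ)/7 + 3*sin(7*θ)/49 - 2*cos(7*θ)/7; evaluating from -pi to pi: ∫_{-pi}^{pi} (3*θ + 2) sin(7*θ) dθ = (2/7 + 3*pi/7) - (2/7 - 3*pi/7) = 6*pi/7.
Hence b_7 = (1/pi)·(6*pi/7) = 6/7.

6/7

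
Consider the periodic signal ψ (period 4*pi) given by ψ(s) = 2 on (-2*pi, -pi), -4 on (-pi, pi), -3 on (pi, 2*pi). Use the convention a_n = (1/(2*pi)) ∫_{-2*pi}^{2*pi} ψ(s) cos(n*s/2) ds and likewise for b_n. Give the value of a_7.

a_7 = (1/(2*pi)) ∫_{-2*pi}^{2*pi} ψ(s) cos(7*s/2) ds.
Split the integral at the breakpoints.
Directly, an antiderivative of (2) cos(7*s/2) is 4*sin(7*s/2)/7; evaluating from -2*pi to -pi: ∫_{-2*pi}^{-pi} (2) cos(7*s/2) ds = (4/7) - (0) = 4/7.
Directly, an antiderivative of (-4) cos(7*s/2) is -8*sin(7*s/2)/7; evaluating from -pi to pi: ∫_{-pi}^{pi} (-4) cos(7*s/2) ds = (8/7) - (-8/7) = 16/7.
Directly, an antiderivative of (-3) cos(7*s/2) is -6*sin(7*s/2)/7; evaluating from pi to 2*pi: ∫_{pi}^{2*pi} (-3) cos(7*s/2) ds = (0) - (6/7) = -6/7.
Summing the pieces and multiplying by (1/(2*pi)) gives a_7 = 1/pi.

1/pi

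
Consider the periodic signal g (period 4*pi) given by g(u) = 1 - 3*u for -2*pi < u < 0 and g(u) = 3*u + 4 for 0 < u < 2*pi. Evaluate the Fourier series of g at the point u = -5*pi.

u = -5*pi differs from u = -pi by -1 full period(s), and the series is 4*pi-periodic.
g is continuous at u = -pi with value 1 + 3*pi, so the series converges to 1 + 3*pi there.

1 + 3*pi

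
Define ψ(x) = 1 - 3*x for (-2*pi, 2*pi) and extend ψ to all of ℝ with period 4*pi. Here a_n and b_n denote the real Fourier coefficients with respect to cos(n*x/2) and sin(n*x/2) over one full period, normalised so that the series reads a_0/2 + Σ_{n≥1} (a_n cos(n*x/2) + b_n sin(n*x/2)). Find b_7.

-12/7

b_7 = (1/(2*pi)) ∫_{-2*pi}^{2*pi} ψ(x) sin(7*x/2) dx.
Integrating by parts (boundary term plus one more integral), an antiderivative of (1 - 3*x) sin(7*x/2) is 6*x*cos(7*x/2)/7 - 12*sin(7*x/2)/49 - 2*cos(7*x/2)/7; evaluating from -2*pi to 2*pi: ∫_{-2*pi}^{2*pi} (1 - 3*x) sin(7*x/2) dx = (2/7 - 12*pi/7) - (2/7 + 12*pi/7) = -24*pi/7.
Hence b_7 = (1/(2*pi))·(-24*pi/7) = -12/7.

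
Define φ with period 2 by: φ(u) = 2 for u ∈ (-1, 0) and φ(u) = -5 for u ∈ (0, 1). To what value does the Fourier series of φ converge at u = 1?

-3/2

u = 1 differs from u = -1 by 1 full period(s), and the series is 2-periodic.
At u = -1 the one-sided limits are φ(-1^-) = -5 and φ(-1^+) = 2.
By Dirichlet's theorem the series converges to their average, [(-5) + (2)]/2 = -3/2.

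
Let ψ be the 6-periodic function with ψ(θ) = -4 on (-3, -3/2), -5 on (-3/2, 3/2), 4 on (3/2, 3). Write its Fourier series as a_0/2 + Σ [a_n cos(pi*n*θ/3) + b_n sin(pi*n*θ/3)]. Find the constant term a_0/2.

-5/2

a_0 = 1/3 ∫_{-3}^{3} ψ(θ) dθ = 1/3 · (-15) = -5.
So the constant term a_0/2 = -5/2.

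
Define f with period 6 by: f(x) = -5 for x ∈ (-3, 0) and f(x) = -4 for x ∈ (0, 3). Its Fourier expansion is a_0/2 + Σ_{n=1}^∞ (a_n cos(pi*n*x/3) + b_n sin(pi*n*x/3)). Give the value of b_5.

2/(5*pi)

b_5 = 1/3 ∫_{-3}^{3} f(x) sin(5*pi*x/3) dx.
Split the integral at the breakpoints.
Directly, an antiderivative of (-5) sin(5*pi*x/3) is 3*cos(5*pi*x/3)/pi; evaluating from -3 to 0: ∫_{-3}^{0} (-5) sin(5*pi*x/3) dx = (3/pi) - (-3/pi) = 6/pi.
Directly, an antiderivative of (-4) sin(5*pi*x/3) is 12*cos(5*pi*x/3)/(5*pi); evaluating from 0 to 3: ∫_{0}^{3} (-4) sin(5*pi*x/3) dx = (-12/(5*pi)) - (12/(5*pi)) = -24/(5*pi).
Summing the pieces and multiplying by (1/3) gives b_5 = 2/(5*pi).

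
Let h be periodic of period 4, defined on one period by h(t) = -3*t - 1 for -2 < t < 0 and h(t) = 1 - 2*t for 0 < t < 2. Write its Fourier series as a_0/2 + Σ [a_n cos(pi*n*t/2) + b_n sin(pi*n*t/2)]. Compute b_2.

b_2 = 1/2 ∫_{-2}^{2} h(t) sin(pi*t) dt.
Split the integral at the breakpoints.
Integrating by parts (boundary term plus one more integral), an antiderivative of (-3*t - 1) sin(pi*t) is 3*t*cos(pi*t)/pi - 3*sin(pi*t)/pi**2 + cos(pi*t)/pi; evaluating from -2 to 0: ∫_{-2}^{0} (-3*t - 1) sin(pi*t) dt = (1/pi) - (-5/pi) = 6/pi.
Integrating by parts (boundary term plus one more integral), an antiderivative of (1 - 2*t) sin(pi*t) is 2*t*cos(pi*t)/pi - 2*sin(pi*t)/pi**2 - cos(pi*t)/pi; evaluating from 0 to 2: ∫_{0}^{2} (1 - 2*t) sin(pi*t) dt = (3/pi) - (-1/pi) = 4/pi.
Summing the pieces and multiplying by (1/2) gives b_2 = 5/pi.

5/pi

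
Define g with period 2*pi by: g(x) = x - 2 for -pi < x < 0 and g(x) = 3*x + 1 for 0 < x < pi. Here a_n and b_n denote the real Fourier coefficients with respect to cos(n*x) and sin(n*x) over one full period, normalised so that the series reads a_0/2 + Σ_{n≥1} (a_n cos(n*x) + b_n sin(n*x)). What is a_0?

-1 + pi

a_0 = 1/pi ∫_{-pi}^{pi} g(x) dx = 1/pi · (pi*(-1 + pi)) = -1 + pi.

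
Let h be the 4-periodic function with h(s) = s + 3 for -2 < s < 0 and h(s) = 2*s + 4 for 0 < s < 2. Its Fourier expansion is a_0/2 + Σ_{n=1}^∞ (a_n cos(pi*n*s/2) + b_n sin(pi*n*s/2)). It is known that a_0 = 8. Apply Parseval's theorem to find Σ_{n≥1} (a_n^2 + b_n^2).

Parseval: a_0^2/2 + Σ_{n≥1} (a_n^2+b_n^2) = 1/2 ∫_{-2}^{2} h(s)^2 ds = 125/3.
Subtract a_0^2/2 = 32: Σ (a_n^2+b_n^2) = 29/3.

29/3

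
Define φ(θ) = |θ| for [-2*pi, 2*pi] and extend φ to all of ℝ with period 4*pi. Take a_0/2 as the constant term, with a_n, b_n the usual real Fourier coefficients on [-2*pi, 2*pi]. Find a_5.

-8/(25*pi)

a_5 = (1/(2*pi)) ∫_{-2*pi}^{2*pi} φ(θ) cos(5*θ/2) dθ.
φ is even and cos(5*θ/2) is even, so the integrand is even and a_5 = 1/pi ∫_0^{2*pi} φ(θ) cos(5*θ/2) dθ.
Integrating by parts (boundary term plus one more integral), an antiderivative of (θ) cos(5*θ/2) is 2*θ*sin(5*θ/2)/5 + 4*cos(5*θ/2)/25; evaluating from 0 to 2*pi: ∫_{0}^{2*pi} (θ) cos(5*θ/2) dθ = (-4/25) - (4/25) = -8/25.
Hence a_5 = (1/pi)·(-8/25) = -8/(25*pi).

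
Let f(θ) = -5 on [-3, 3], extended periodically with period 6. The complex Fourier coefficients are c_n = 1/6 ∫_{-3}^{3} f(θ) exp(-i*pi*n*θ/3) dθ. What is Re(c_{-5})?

0

Since f is real-valued, Re(c_{-5}) = 1/6 ∫_{-3}^{3} f(θ) cos(-5*pi*θ/3) dθ = a_{5}/2.
f is even and cos(-5*pi*θ/3) is even, so the integrand is even: ∫_{-3}^{3} f(θ) cos(-5*pi*θ/3) dθ = 2∫_0^{3} f(θ) cos(-5*pi*θ/3) dθ.
Directly, an antiderivative of (-5) cos(-5*pi*θ/3) is -3*sin(5*pi*θ/3)/pi; evaluating from 0 to 3: ∫_{0}^{3} (-5) cos(-5*pi*θ/3) dθ = (0) - (0) = 0.
So ∫_{-3}^{3} f(θ) cos(-5*pi*θ/3) dθ = 0.
Hence Re(c_{-5}) = (1/6)·(0) = 0.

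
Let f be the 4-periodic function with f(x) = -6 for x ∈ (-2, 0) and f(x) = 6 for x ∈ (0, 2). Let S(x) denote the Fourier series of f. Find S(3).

-6

x = 3 differs from x = -1 by 1 full period(s), and the series is 4-periodic.
f is continuous at x = -1 with value -6, so the series converges to -6 there.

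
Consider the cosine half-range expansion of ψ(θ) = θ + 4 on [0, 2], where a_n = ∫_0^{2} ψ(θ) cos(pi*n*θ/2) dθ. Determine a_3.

-8/(9*pi**2)

a_3 = ∫_0^{2} (θ + 4) cos(3*pi*θ/2) dθ.
Integrating by parts (boundary term plus one more integral), an antiderivative of (θ + 4) cos(3*pi*θ/2) is 2*θ*sin(3*pi*θ/2)/(3*pi) + 8*sin(3*pi*θ/2)/(3*pi) + 4*cos(3*pi*θ/2)/(9*pi**2); evaluating from 0 to 2: ∫_{0}^{2} (θ + 4) cos(3*pi*θ/2) dθ = (-4/(9*pi**2)) - (4/(9*pi**2)) = -8/(9*pi**2).
Hence a_3 = -8/(9*pi**2).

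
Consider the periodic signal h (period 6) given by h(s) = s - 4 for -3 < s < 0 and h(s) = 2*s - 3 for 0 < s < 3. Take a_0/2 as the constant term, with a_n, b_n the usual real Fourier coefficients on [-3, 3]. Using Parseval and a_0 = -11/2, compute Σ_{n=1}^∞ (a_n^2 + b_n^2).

151/8

Parseval: a_0^2/2 + Σ_{n≥1} (a_n^2+b_n^2) = 1/3 ∫_{-3}^{3} h(s)^2 ds = 34.
Subtract a_0^2/2 = 121/8: Σ (a_n^2+b_n^2) = 151/8.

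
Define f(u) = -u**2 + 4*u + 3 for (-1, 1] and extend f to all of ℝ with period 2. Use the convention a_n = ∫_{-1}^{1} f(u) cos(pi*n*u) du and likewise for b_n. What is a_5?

a_5 = ∫_{-1}^{1} f(u) cos(5*pi*u) du.
Integrating by parts twice (tabular method), an antiderivative of (-u**2 + 4*u + 3) cos(5*pi*u) is -u**2*sin(5*pi*u)/(5*pi) + 4*u*sin(5*pi*u)/(5*pi) - 2*u*cos(5*pi*u)/(25*pi**2) + 2*sin(5*pi*u)/(125*pi**3) + 3*sin(5*pi*u)/(5*pi) + 4*cos(5*pi*u)/(25*pi**2); evaluating from -1 to 1: ∫_{-1}^{1} (-u**2 + 4*u + 3) cos(5*pi*u) du = (-2/(25*pi**2)) - (-6/(25*pi**2)) = 4/(25*pi**2).
Hence a_5 = 4/(25*pi**2).

4/(25*pi**2)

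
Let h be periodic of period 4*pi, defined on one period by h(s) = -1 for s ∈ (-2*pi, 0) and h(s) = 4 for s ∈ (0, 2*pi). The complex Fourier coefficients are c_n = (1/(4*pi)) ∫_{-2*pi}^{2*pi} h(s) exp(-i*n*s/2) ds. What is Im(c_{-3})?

5/(3*pi)

Since h is real-valued, Im(c_{-3}) = -(1/(4*pi)) ∫_{-2*pi}^{2*pi} h(s) sin(-3*s/2) ds = b_{3}/2.
Split the integral at the breakpoints.
Directly, an antiderivative of (-1) sin(-3*s/2) is -2*cos(3*s/2)/3; evaluating from -2*pi to 0: ∫_{-2*pi}^{0} (-1) sin(-3*s/2) ds = (-2/3) - (2/3) = -4/3.
Directly, an antiderivative of (4) sin(-3*s/2) is 8*cos(3*s/2)/3; evaluating from 0 to 2*pi: ∫_{0}^{2*pi} (4) sin(-3*s/2) ds = (-8/3) - (8/3) = -16/3.
So ∫_{-2*pi}^{2*pi} h(s) sin(-3*s/2) ds = -20/3.
Hence Im(c_{-3}) = (-1/(4*pi))·(-20/3) = 5/(3*pi).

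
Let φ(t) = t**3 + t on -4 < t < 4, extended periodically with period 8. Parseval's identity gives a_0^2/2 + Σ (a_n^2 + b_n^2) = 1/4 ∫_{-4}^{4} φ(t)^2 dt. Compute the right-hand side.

1/4 ∫_{-4}^{4} φ(t)^2 dt = 1/4 · (582016/105) = 145504/105.

145504/105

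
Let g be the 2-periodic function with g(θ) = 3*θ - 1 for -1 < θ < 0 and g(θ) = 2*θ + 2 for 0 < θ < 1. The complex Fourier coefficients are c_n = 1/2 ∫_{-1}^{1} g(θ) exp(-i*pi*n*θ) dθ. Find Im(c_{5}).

-11/(10*pi)

Since g is real-valued, Im(c_{5}) = -1/2 ∫_{-1}^{1} g(θ) sin(5*pi*θ) dθ = -b_{5}/2.
Split the integral at the breakpoints.
Integrating by parts (boundary term plus one more integral), an antiderivative of (3*θ - 1) sin(5*pi*θ) is -3*θ*cos(5*pi*θ)/(5*pi) + 3*sin(5*pi*θ)/(25*pi**2) + cos(5*pi*θ)/(5*pi); evaluating from -1 to 0: ∫_{-1}^{0} (3*θ - 1) sin(5*pi*θ) dθ = (1/(5*pi)) - (-4/(5*pi)) = 1/pi.
Integrating by parts (boundary term plus one more integral), an antiderivative of (2*θ + 2) sin(5*pi*θ) is -2*θ*cos(5*pi*θ)/(5*pi) + 2*sin(5*pi*θ)/(25*pi**2) - 2*cos(5*pi*θ)/(5*pi); evaluating from 0 to 1: ∫_{0}^{1} (2*θ + 2) sin(5*pi*θ) dθ = (4/(5*pi)) - (-2/(5*pi)) = 6/(5*pi).
So ∫_{-1}^{1} g(θ) sin(5*pi*θ) dθ = 11/(5*pi).
Hence Im(c_{5}) = (-1/2)·(11/(5*pi)) = -11/(10*pi).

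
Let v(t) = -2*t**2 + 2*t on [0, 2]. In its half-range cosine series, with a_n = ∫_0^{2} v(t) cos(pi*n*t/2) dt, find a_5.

16/(25*pi**2)

a_5 = ∫_0^{2} (-2*t**2 + 2*t) cos(5*pi*t/2) dt.
Integrating by parts twice (tabular method), an antiderivative of (-2*t**2 + 2*t) cos(5*pi*t/2) is -4*t**2*sin(5*pi*t/2)/(5*pi) + 4*t*sin(5*pi*t/2)/(5*pi) - 16*t*cos(5*pi*t/2)/(25*pi**2) + 32*sin(5*pi*t/2)/(125*pi**3) + 8*cos(5*pi*t/2)/(25*pi**2); evaluating from 0 to 2: ∫_{0}^{2} (-2*t**2 + 2*t) cos(5*pi*t/2) dt = (24/(25*pi**2)) - (8/(25*pi**2)) = 16/(25*pi**2).
Hence a_5 = 16/(25*pi**2).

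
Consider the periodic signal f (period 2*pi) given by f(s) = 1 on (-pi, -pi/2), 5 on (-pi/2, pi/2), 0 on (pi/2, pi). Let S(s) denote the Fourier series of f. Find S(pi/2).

At s = pi/2 the one-sided limits are f(pi/2^-) = 5 and f(pi/2^+) = 0.
By Dirichlet's theorem the series converges to their average, [(5) + (0)]/2 = 5/2.

5/2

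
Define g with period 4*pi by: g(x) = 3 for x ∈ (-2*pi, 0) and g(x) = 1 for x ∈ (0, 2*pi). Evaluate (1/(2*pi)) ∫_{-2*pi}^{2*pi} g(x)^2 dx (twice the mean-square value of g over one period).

10

(1/(2*pi)) ∫_{-2*pi}^{2*pi} g(x)^2 dx = (1/(2*pi)) · (20*pi) = 10.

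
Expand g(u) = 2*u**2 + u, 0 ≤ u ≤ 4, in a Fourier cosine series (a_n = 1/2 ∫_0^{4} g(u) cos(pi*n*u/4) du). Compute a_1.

-144/pi**2

a_1 = 1/2 ∫_0^{4} (2*u**2 + u) cos(pi*u/4) du.
Integrating by parts twice (tabular method), an antiderivative of (2*u**2 + u) cos(pi*u/4) is 8*u**2*sin(pi*u/4)/pi + 4*u*sin(pi*u/4)/pi + 64*u*cos(pi*u/4)/pi**2 - 256*sin(pi*u/4)/pi**3 + 16*cos(pi*u/4)/pi**2; evaluating from 0 to 4: ∫_{0}^{4} (2*u**2 + u) cos(pi*u/4) du = (-272/pi**2) - (16/pi**2) = -288/pi**2.
Hence a_1 = (1/2)·(-288/pi**2) = -144/pi**2.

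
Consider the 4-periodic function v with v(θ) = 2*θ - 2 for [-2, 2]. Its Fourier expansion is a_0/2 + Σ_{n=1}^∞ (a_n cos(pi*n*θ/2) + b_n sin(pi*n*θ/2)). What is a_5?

a_5 = 1/2 ∫_{-2}^{2} v(θ) cos(5*pi*θ/2) dθ.
Integrating by parts (boundary term plus one more integral), an antiderivative of (2*θ - 2) cos(5*pi*θ/2) is 4*θ*sin(5*pi*θ/2)/(5*pi) - 4*sin(5*pi*θ/2)/(5*pi) + 8*cos(5*pi*θ/2)/(25*pi**2); evaluating from -2 to 2: ∫_{-2}^{2} (2*θ - 2) cos(5*pi*θ/2) dθ = (-8/(25*pi**2)) - (-8/(25*pi**2)) = 0.
Hence a_5 = (1/2)·(0) = 0.

0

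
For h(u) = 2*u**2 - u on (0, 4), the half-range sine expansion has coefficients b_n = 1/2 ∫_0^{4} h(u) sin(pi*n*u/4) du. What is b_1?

-256/pi**3 + 56/pi

b_1 = 1/2 ∫_0^{4} (2*u**2 - u) sin(pi*u/4) du.
Integrating by parts twice (tabular method), an antiderivative of (2*u**2 - u) sin(pi*u/4) is -8*u**2*cos(pi*u/4)/pi + 64*u*sin(pi*u/4)/pi**2 + 4*u*cos(pi*u/4)/pi - 16*sin(pi*u/4)/pi**2 + 256*cos(pi*u/4)/pi**3; evaluating from 0 to 4: ∫_{0}^{4} (2*u**2 - u) sin(pi*u/4) du = (-256/pi**3 + 112/pi) - (256/pi**3) = -512/pi**3 + 112/pi.
Hence b_1 = (1/2)·(-512/pi**3 + 112/pi) = -256/pi**3 + 56/pi.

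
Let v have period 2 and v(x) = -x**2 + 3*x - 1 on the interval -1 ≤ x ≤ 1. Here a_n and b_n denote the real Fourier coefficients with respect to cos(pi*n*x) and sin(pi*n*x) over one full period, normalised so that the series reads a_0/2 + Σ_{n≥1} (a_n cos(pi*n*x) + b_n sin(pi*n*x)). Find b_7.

6/(7*pi)

b_7 = ∫_{-1}^{1} v(x) sin(7*pi*x) dx.
Integrating by parts twice (tabular method), an antiderivative of (-x**2 + 3*x - 1) sin(7*pi*x) is x**2*cos(7*pi*x)/(7*pi) - 2*x*sin(7*pi*x)/(49*pi**2) - 3*x*cos(7*pi*x)/(7*pi) + 3*sin(7*pi*x)/(49*pi**2) - 2*cos(7*pi*x)/(343*pi**3) + cos(7*pi*x)/(7*pi); evaluating from -1 to 1: ∫_{-1}^{1} (-x**2 + 3*x - 1) sin(7*pi*x) dx = ((2 + 49*pi**2)/(343*pi**3)) - ((2 - 245*pi**2)/(343*pi**3)) = 6/(7*pi).
Hence b_7 = 6/(7*pi).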